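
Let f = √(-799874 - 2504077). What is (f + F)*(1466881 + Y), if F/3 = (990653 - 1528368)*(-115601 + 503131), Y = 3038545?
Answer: -2816531389261118100 + 4505426*I*√3303951 ≈ -2.8165e+18 + 8.1894e+9*I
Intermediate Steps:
F = -625142081850 (F = 3*((990653 - 1528368)*(-115601 + 503131)) = 3*(-537715*387530) = 3*(-208380693950) = -625142081850)
f = I*√3303951 (f = √(-3303951) = I*√3303951 ≈ 1817.7*I)
(f + F)*(1466881 + Y) = (I*√3303951 - 625142081850)*(1466881 + 3038545) = (-625142081850 + I*√3303951)*4505426 = -2816531389261118100 + 4505426*I*√3303951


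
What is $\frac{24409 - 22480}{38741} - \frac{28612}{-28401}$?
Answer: $\frac{1163243021}{1100283141} \approx 1.0572$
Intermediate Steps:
$\frac{24409 - 22480}{38741} - \frac{28612}{-28401} = \left(24409 - 22480\right) \frac{1}{38741} - - \frac{28612}{28401} = 1929 \cdot \frac{1}{38741} + \frac{28612}{28401} = \frac{1929}{38741} + \frac{28612}{28401} = \frac{1163243021}{1100283141}$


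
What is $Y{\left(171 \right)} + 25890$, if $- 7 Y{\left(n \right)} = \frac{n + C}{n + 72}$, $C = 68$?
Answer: $\frac{44038651}{1701} \approx 25890.0$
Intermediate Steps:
$Y{\left(n \right)} = - \frac{68 + n}{7 \left(72 + n\right)}$ ($Y{\left(n \right)} = - \frac{\left(n + 68\right) \frac{1}{n + 72}}{7} = - \frac{\left(68 + n\right) \frac{1}{72 + n}}{7} = - \frac{\frac{1}{72 + n} \left(68 + n\right)}{7} = - \frac{68 + n}{7 \left(72 + n\right)}$)
$Y{\left(171 \right)} + 25890 = \frac{-68 - 171}{7 \left(72 + 171\right)} + 25890 = \frac{-68 - 171}{7 \cdot 243} + 25890 = \frac{1}{7} \cdot \frac{1}{243} \left(-239\right) + 25890 = - \frac{239}{1701} + 25890 = \frac{44038651}{1701}$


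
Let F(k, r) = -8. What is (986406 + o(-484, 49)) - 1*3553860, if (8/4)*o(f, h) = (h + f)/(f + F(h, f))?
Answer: -842124767/328 ≈ -2.5675e+6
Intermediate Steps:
o(f, h) = (f + h)/(2*(-8 + f)) (o(f, h) = ((h + f)/(f - 8))/2 = ((f + h)/(-8 + f))/2 = (f + h)/(2*(-8 + f)))
(986406 + o(-484, 49)) - 1*3553860 = (986406 + (-484 + 49)/(2*(-8 - 484))) - 1*3553860 = (986406 + (½)*(-435)/(-492)) - 3553860 = (986406 + (½)*(-1/492)*(-435)) - 3553860 = (986406 + 145/328) - 3553860 = 323541313/328 - 3553860 = -842124767/328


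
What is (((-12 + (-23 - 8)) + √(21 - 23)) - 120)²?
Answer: (163 - I*√2)² ≈ 26567.0 - 461.0*I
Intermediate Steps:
(((-12 + (-23 - 8)) + √(21 - 23)) - 120)² = (((-12 - 31) + √(-2)) - 120)² = ((-43 + I*√2) - 120)² = (-163 + I*√2)²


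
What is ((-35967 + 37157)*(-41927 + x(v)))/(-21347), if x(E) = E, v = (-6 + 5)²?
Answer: 49891940/21347 ≈ 2337.2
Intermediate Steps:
v = 1 (v = (-1)² = 1)
((-35967 + 37157)*(-41927 + x(v)))/(-21347) = ((-35967 + 37157)*(-41927 + 1))/(-21347) = (1190*(-41926))*(-1/21347) = -49891940*(-1/21347) = 49891940/21347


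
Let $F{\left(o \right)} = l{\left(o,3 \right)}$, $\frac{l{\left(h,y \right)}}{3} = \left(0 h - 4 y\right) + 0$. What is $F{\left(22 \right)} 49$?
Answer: $-1764$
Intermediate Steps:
$l{\left(h,y \right)} = - 12 y$ ($l{\left(h,y \right)} = 3 \left(\left(0 h - 4 y\right) + 0\right) = 3 \left(\left(0 - 4 y\right) + 0\right) = 3 \left(- 4 y + 0\right) = 3 \left(- 4 y\right) = - 12 y$)
$F{\left(o \right)} = -36$ ($F{\left(o \right)} = \left(-12\right) 3 = -36$)
$F{\left(22 \right)} 49 = \left(-36\right) 49 = -1764$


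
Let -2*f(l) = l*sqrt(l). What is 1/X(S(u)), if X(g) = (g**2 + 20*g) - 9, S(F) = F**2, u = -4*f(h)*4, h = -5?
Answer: 1/63839991 ≈ 1.5664e-8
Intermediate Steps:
f(l) = -l**(3/2)/2 (f(l) = -l*sqrt(l)/2 = -l**(3/2)/2)
u = -40*I*sqrt(5) (u = -(-2)*(-5)**(3/2)*4 = -(-2)*(-5*I*sqrt(5))*4 = -10*I*sqrt(5)*4 = -40*I*sqrt(5) ≈ -89.443*I)
X(g) = -9 + g**2 + 20*g
1/X(S(u)) = 1/(-9 + ((-40*I*sqrt(5))**2)**2 + 20*(-40*I*sqrt(5))**2) = 1/(-9 + (-8000)**2 + 20*(-8000)) = 1/(-9 + 64000000 - 160000) = 1/63839991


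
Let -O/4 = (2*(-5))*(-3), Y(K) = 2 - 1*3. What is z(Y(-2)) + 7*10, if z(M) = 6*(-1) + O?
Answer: -56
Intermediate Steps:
Y(K) = -1 (Y(K) = 2 - 3 = -1)
O = -120 (O = -4*2*(-5)*(-3) = -(-40)*(-3) = -4*30 = -120)
z(M) = -126 (z(M) = 6*(-1) - 120 = -6 - 120 = -126)
z(Y(-2)) + 7*10 = -126 + 7*10 = -126 + 70 = -56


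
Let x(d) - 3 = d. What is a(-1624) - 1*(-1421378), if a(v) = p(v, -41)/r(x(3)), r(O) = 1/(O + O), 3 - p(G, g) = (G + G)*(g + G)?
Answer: -63473626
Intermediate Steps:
p(G, g) = 3 - 2*G*(G + g) (p(G, g) = 3 - (G + G)*(g + G) = 3 - 2*G*(G + g))
x(d) = 3 + d
r(O) = 1/(2*O)
a(v) = 36 - 24*v**2 + 984*v (a(v) = (3 - 2*v**2 - 2*v*(-41))/((1/(2*(3 + 3)))) = (3 - 2*v**2 + 82*v)/(((1/2)/6)) = (3 - 2*v**2 + 82*v)/(((1/2)*(1/6))) = (3 - 2*v**2 + 82*v)/(1/12) = (3 - 2*v**2 + 82*v)*12 = 36 - 24*v**2 + 984*v)
a(-1624) - 1*(-1421378) = (36 - 24*(-1624)**2 + 984*(-1624)) - 1*(-1421378) = (36 - 24*2637376 - 1598016) + 1421378 = (36 - 63297024 - 1598016) + 1421378 = -64895004 + 1421378 = -63473626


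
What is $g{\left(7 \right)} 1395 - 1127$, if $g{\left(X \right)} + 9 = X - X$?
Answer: $-13682$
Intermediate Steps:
$g{\left(X \right)} = -9$ ($g{\left(X \right)} = -9 + \left(X - X\right) = -9 + 0 = -9$)
$g{\left(7 \right)} 1395 - 1127 = \left(-9\right) 1395 - 1127 = -12555 - 1127 = -13682$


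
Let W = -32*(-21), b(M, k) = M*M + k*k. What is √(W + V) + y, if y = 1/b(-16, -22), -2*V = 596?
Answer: 1/740 + √374 ≈ 19.340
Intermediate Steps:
V = -298 (V = -½*596 = -298)
b(M, k) = M² + k²
W = 672
y = 1/740 (y = 1/((-16)² + (-22)²) = 1/(256 + 484) = 1/740 ≈ 0.0013514)
√(W + V) + y = √(672 - 298) + 1/740 = √374 + 1/740 = 1/740 + √374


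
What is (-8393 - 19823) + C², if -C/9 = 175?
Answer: 2452409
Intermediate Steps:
C = -1575 (C = -9*175 = -1575)
(-8393 - 19823) + C² = (-8393 - 19823) + (-1575)² = -28216 + 2480625 = 2452409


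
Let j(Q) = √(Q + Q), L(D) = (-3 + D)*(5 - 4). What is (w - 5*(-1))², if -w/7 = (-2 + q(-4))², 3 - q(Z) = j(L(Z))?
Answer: 6472 + 2688*I*√14 ≈ 6472.0 + 10058.0*I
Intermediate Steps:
L(D) = -3 + D (L(D) = (-3 + D)*1 = -3 + D)
j(Q) = √2*√Q (j(Q) = √(2*Q) = √2*√Q)
q(Z) = 3 - √2*√(-3 + Z)
w = -7*(1 - I*√14)² (w = -7*(-2 + (3 - √(-6 + 2*(-4))))² = -7*(-2 + (3 - √(-6 - 8)))² = -7*(-2 + (3 - √(-14)))² = -7*(-2 + (3 - I*√14))² = -7*(1 - I*√14)² ≈ 91.0 + 52.383*I)
(w - 5*(-1))² = ((91 + 14*I*√14) - 5*(-1))² = ((91 + 14*I*√14) + 5)² = (96 + 14*I*√14)²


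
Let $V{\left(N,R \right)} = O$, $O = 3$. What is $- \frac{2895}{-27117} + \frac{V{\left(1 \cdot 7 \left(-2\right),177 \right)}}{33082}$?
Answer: $\frac{31951247}{299028198} \approx 0.10685$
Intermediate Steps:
$V{\left(N,R \right)} = 3$
$- \frac{2895}{-27117} + \frac{V{\left(1 \cdot 7 \left(-2\right),177 \right)}}{33082} = - \frac{2895}{-27117} + \frac{3}{33082} = \left(-2895\right) \left(- \frac{1}{27117}\right) + 3 \cdot \frac{1}{33082} = \frac{965}{9039} + \frac{3}{33082} = \frac{31951247}{299028198}$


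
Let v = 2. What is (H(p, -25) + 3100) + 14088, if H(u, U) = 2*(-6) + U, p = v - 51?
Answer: 17151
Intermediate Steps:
p = -49 (p = 2 - 51 = -49)
H(u, U) = -12 + U
(H(p, -25) + 3100) + 14088 = ((-12 - 25) + 3100) + 14088 = (-37 + 3100) + 14088 = 3063 + 14088 = 17151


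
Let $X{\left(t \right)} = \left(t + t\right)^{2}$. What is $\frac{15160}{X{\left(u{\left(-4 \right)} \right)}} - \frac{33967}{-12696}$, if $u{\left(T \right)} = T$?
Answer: $\frac{760333}{3174} \approx 239.55$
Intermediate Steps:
$X{\left(t \right)} = 4 t^{2}$ ($X{\left(t \right)} = \left(2 t\right)^{2} = 4 t^{2}$)
$\frac{15160}{X{\left(u{\left(-4 \right)} \right)}} - \frac{33967}{-12696} = \frac{15160}{4 \left(-4\right)^{2}} - \frac{33967}{-12696} = \frac{15160}{4 \cdot 16} - - \frac{33967}{12696} = \frac{15160}{64} + \frac{33967}{12696} = 15160 \cdot \frac{1}{64} + \frac{33967}{12696} = \frac{1895}{8} + \frac{33967}{12696} = \frac{760333}{3174}$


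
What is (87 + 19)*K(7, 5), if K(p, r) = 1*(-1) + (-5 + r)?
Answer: -106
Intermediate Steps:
K(p, r) = -6 + r (K(p, r) = -1 + (-5 + r) = -6 + r)
(87 + 19)*K(7, 5) = (87 + 19)*(-6 + 5) = 106*(-1) = -106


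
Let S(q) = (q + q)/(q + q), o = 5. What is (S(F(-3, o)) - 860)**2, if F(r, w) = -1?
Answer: 737881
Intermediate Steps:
S(q) = 1 (S(q) = (2*q)/((2*q)) = (2*q)*(1/(2*q)) = 1)
(S(F(-3, o)) - 860)**2 = (1 - 860)**2 = (-859)**2 = 737881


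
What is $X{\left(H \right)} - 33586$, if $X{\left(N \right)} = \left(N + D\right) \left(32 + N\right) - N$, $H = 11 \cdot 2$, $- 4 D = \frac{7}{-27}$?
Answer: $- \frac{64833}{2} \approx -32417.0$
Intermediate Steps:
$D = \frac{7}{108}$ ($D = - \frac{7 \frac{1}{-27}}{4} = - \frac{7 \left(- \frac{1}{27}\right)}{4} = \left(- \frac{1}{4}\right) \left(- \frac{7}{27}\right) = \frac{7}{108} \approx 0.064815$)
$H = 22$
$X{\left(N \right)} = - N + \left(32 + N\right) \left(\frac{7}{108} + N\right)$ ($X{\left(N \right)} = \left(N + \frac{7}{108}\right) \left(32 + N\right) - N = \left(\frac{7}{108} + N\right) \left(32 + N\right) - N = \left(32 + N\right) \left(\frac{7}{108} + N\right) - N = - N + \left(32 + N\right) \left(\frac{7}{108} + N\right)$)
$X{\left(H \right)} - 33586 = \left(\frac{56}{27} + 22^{2} + \frac{3355}{108} \cdot 22\right) - 33586 = \left(\frac{56}{27} + 484 + \frac{36905}{54}\right) - 33586 = \frac{2339}{2} - 33586 = - \frac{64833}{2}$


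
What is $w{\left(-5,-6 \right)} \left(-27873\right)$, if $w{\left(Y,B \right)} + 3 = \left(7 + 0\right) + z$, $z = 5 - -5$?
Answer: $-390222$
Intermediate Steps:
$z = 10$ ($z = 5 + 5 = 10$)
$w{\left(Y,B \right)} = 14$ ($w{\left(Y,B \right)} = -3 + \left(\left(7 + 0\right) + 10\right) = -3 + \left(7 + 10\right) = -3 + 17 = 14$)
$w{\left(-5,-6 \right)} \left(-27873\right) = 14 \left(-27873\right) = -390222$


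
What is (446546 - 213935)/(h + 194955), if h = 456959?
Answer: 232611/651914 ≈ 0.35681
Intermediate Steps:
(446546 - 213935)/(h + 194955) = (446546 - 213935)/(456959 + 194955) = 232611/651914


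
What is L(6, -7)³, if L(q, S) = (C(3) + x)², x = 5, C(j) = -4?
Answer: 1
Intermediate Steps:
L(q, S) = 1 (L(q, S) = (-4 + 5)² = 1² = 1)
L(6, -7)³ = 1³ = 1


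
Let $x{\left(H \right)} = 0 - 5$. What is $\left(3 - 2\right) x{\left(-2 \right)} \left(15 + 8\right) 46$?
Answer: $-5290$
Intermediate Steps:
$x{\left(H \right)} = -5$ ($x{\left(H \right)} = 0 - 5 = -5$)
$\left(3 - 2\right) x{\left(-2 \right)} \left(15 + 8\right) 46 = \left(3 - 2\right) \left(-5\right) \left(15 + 8\right) 46 = 1 \left(-5\right) 23 \cdot 46 = \left(-5\right) 23 \cdot 46 = \left(-115\right) 46 = -5290$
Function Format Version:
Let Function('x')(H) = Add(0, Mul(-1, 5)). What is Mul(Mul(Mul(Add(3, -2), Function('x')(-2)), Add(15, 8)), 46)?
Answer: -5290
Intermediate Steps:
Function('x')(H) = -5 (Function('x')(H) = Add(0, -5) = -5)
Mul(Mul(Mul(Add(3, -2), Function('x')(-2)), Add(15, 8)), 46) = Mul(Mul(Mul(Add(3, -2), -5), Add(15, 8)), 46) = Mul(Mul(Mul(1, -5), 23), 46) = Mul(Mul(-5, 23), 46) = Mul(-115, 46) = -5290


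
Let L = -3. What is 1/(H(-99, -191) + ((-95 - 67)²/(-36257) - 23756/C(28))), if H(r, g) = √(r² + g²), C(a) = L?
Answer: 46839107246880/370595589388141619 - 11831130441*√46282/741191178776283238 ≈ 0.00012295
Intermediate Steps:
C(a) = -3
H(r, g) = √(g² + r²)
1/(H(-99, -191) + ((-95 - 67)²/(-36257) - 23756/C(28))) = 1/(√((-191)² + (-99)²) + ((-95 - 67)²/(-36257) - 23756/(-3))) = 1/(√(36481 + 9801) + ((-162)²*(-1/36257) - 23756*(-⅓))) = 1/(√46282 + (26244*(-1/36257) + 23756/3)) = 1/(√46282 + (-26244/36257 + 23756/3)) = 1/(√46282 + 861242560/108771) = 1/(861242560/108771 + √46282)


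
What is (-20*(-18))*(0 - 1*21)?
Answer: -7560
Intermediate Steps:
(-20*(-18))*(0 - 1*21) = 360*(0 - 21) = 360*(-21) = -7560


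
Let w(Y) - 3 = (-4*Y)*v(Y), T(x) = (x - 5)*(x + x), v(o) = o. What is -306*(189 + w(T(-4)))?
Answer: 6286464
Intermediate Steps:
T(x) = 2*x*(-5 + x) (T(x) = (-5 + x)*(2*x) = 2*x*(-5 + x))
w(Y) = 3 - 4*Y**2 (w(Y) = 3 + (-4*Y)*Y = 3 - 4*Y**2)
-306*(189 + w(T(-4))) = -306*(189 + (3 - 4*64*(-5 - 4)**2)) = -306*(189 + (3 - 4*(2*(-4)*(-9))**2)) = -306*(189 + (3 - 4*72**2)) = -306*(189 + (3 - 4*5184)) = -306*(189 + (3 - 20736)) = -306*(189 - 20733) = -306*(-20544) = 6286464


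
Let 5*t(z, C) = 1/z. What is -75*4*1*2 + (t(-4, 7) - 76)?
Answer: -13521/20 ≈ -676.05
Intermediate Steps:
t(z, C) = 1/(5*z)
-75*4*1*2 + (t(-4, 7) - 76) = -75*4*1*2 + ((⅕)/(-4) - 76) = -300*2 + ((⅕)*(-¼) - 76) = -75*8 + (-1/20 - 76) = -600 - 1521/20 = -13521/20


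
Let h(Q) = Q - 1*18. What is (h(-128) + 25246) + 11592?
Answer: 36692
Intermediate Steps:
h(Q) = -18 + Q (h(Q) = Q - 18 = -18 + Q)
(h(-128) + 25246) + 11592 = ((-18 - 128) + 25246) + 11592 = (-146 + 25246) + 11592 = 25100 + 11592 = 36692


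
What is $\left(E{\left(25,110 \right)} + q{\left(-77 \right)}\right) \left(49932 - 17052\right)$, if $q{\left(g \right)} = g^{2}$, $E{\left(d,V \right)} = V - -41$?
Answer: $199910400$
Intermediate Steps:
$E{\left(d,V \right)} = 41 + V$ ($E{\left(d,V \right)} = V + 41 = 41 + V$)
$\left(E{\left(25,110 \right)} + q{\left(-77 \right)}\right) \left(49932 - 17052\right) = \left(\left(41 + 110\right) + \left(-77\right)^{2}\right) \left(49932 - 17052\right) = \left(151 + 5929\right) 32880 = 6080 \cdot 32880 = 199910400$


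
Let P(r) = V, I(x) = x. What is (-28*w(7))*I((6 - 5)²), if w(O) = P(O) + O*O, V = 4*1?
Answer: -1484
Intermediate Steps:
V = 4
P(r) = 4
w(O) = 4 + O² (w(O) = 4 + O*O = 4 + O²)
(-28*w(7))*I((6 - 5)²) = (-28*(4 + 7²))*(6 - 5)² = -28*(4 + 49)*1² = -28*53*1 = -1484*1 = -1484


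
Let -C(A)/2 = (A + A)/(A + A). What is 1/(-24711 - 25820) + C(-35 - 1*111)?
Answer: -101063/50531 ≈ -2.0000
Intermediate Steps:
C(A) = -2 (C(A) = -2*(A + A)/(A + A) = -2*2*A/(2*A) = -2*2*A*1/(2*A) = -2*1 = -2)
1/(-24711 - 25820) + C(-35 - 1*111) = 1/(-24711 - 25820) - 2 = 1/(-50531) - 2 = -1/50531 - 2 = -101063/50531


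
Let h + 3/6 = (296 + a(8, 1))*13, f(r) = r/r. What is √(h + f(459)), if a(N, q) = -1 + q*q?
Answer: √15394/2 ≈ 62.036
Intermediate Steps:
f(r) = 1
a(N, q) = -1 + q²
h = 7695/2 (h = -½ + (296 + (-1 + 1²))*13 = -½ + (296 + (-1 + 1))*13 = -½ + (296 + 0)*13 = -½ + 296*13 = -½ + 3848 = 7695/2 ≈ 3847.5)
√(h + f(459)) = √(7695/2 + 1) = √(7697/2) = √15394/2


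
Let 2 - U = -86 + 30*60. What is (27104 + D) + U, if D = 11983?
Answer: 37375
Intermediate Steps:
U = -1712 (U = 2 - (-86 + 30*60) = 2 - (-86 + 1800) = 2 - 1*1714 = 2 - 1714 = -1712)
(27104 + D) + U = (27104 + 11983) - 1712 = 39087 - 1712 = 37375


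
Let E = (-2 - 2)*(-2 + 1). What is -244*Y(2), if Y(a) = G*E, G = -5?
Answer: 4880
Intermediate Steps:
E = 4 (E = -4*(-1) = 4)
Y(a) = -20 (Y(a) = -5*4 = -20)
-244*Y(2) = -244*(-20) = 4880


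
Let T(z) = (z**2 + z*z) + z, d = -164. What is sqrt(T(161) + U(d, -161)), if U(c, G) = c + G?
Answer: 9*sqrt(638) ≈ 227.33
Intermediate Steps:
T(z) = z + 2*z**2 (T(z) = (z**2 + z**2) + z = 2*z**2 + z = z + 2*z**2)
U(c, G) = G + c
sqrt(T(161) + U(d, -161)) = sqrt(161*(1 + 2*161) + (-161 - 164)) = sqrt(161*(1 + 322) - 325) = sqrt(161*323 - 325) = sqrt(52003 - 325) = sqrt(51678) = 9*sqrt(638)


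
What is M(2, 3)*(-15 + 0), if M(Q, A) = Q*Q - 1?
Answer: -45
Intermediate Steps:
M(Q, A) = -1 + Q² (M(Q, A) = Q² - 1 = -1 + Q²)
M(2, 3)*(-15 + 0) = (-1 + 2²)*(-15 + 0) = (-1 + 4)*(-15) = 3*(-15) = -45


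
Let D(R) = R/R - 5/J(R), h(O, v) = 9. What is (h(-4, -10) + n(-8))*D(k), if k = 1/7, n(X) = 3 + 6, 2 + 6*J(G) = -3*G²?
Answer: 28278/101 ≈ 279.98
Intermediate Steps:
J(G) = -⅓ - G²/2 (J(G) = -⅓ + (-3*G²)/6 = -⅓ - G²/2)
n(X) = 9
k = ⅐ ≈ 0.14286
D(R) = 1 - 5/(-⅓ - R²/2) (D(R) = R/R - 5/(-⅓ - R²/2) = 1 - 5/(-⅓ - R²/2))
(h(-4, -10) + n(-8))*D(k) = (9 + 9)*((32 + 3*(⅐)²)/(2 + 3*(⅐)²)) = 18*((32 + 3*(1/49))/(2 + 3*(1/49))) = 18*((32 + 3/49)/(2 + 3/49)) = 18*((1571/49)/(101/49)) = 18*((49/101)*(1571/49)) = 18*(1571/101) = 28278/101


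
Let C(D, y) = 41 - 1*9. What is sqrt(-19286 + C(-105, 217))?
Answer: I*sqrt(19254) ≈ 138.76*I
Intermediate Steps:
C(D, y) = 32 (C(D, y) = 41 - 9 = 32)
sqrt(-19286 + C(-105, 217)) = sqrt(-19286 + 32) = sqrt(-19254) = I*sqrt(19254)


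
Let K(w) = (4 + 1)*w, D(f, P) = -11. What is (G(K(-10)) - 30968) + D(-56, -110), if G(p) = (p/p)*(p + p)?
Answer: -31079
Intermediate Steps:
K(w) = 5*w
G(p) = 2*p (G(p) = 1*(2*p) = 2*p)
(G(K(-10)) - 30968) + D(-56, -110) = (2*(5*(-10)) - 30968) - 11 = (2*(-50) - 30968) - 11 = (-100 - 30968) - 11 = -31068 - 11 = -31079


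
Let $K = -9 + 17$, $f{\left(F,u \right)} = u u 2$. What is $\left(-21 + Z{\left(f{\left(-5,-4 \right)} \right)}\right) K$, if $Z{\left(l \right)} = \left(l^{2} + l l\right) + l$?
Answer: $16472$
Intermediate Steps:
$f{\left(F,u \right)} = 2 u^{2}$ ($f{\left(F,u \right)} = u^{2} \cdot 2 = 2 u^{2}$)
$Z{\left(l \right)} = l + 2 l^{2}$ ($Z{\left(l \right)} = \left(l^{2} + l^{2}\right) + l = 2 l^{2} + l = l + 2 l^{2}$)
$K = 8$
$\left(-21 + Z{\left(f{\left(-5,-4 \right)} \right)}\right) K = \left(-21 + 2 \left(-4\right)^{2} \left(1 + 2 \cdot 2 \left(-4\right)^{2}\right)\right) 8 = \left(-21 + 2 \cdot 16 \left(1 + 2 \cdot 2 \cdot 16\right)\right) 8 = \left(-21 + 32 \left(1 + 2 \cdot 32\right)\right) 8 = \left(-21 + 32 \left(1 + 64\right)\right) 8 = \left(-21 + 32 \cdot 65\right) 8 = \left(-21 + 2080\right) 8 = 2059 \cdot 8 = 16472$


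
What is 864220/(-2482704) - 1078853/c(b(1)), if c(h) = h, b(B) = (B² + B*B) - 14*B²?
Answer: 1992903488/22167 ≈ 89904.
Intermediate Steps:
b(B) = -12*B² (b(B) = (B² + B²) - 14*B² = 2*B² - 14*B² = -12*B²)
864220/(-2482704) - 1078853/c(b(1)) = 864220/(-2482704) - 1078853/((-12*1²)) = 864220*(-1/2482704) - 1078853/((-12*1)) = -30865/88668 - 1078853/(-12) = -30865/88668 - 1078853*(-1/12) = -30865/88668 + 1078853/12 = 1992903488/22167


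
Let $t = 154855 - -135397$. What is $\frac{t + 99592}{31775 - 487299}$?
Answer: $- \frac{97461}{113881} \approx -0.85581$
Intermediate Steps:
$t = 290252$ ($t = 154855 + 135397 = 290252$)
$\frac{t + 99592}{31775 - 487299} = \frac{290252 + 99592}{31775 - 487299} = \frac{389844}{-455524} = 389844 \left(- \frac{1}{455524}\right) = - \frac{97461}{113881}$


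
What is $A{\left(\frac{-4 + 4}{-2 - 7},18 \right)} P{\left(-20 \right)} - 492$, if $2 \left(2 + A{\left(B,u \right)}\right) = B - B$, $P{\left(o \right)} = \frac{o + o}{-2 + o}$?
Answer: $- \frac{5452}{11} \approx -495.64$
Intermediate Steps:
$P{\left(o \right)} = \frac{2 o}{-2 + o}$
$A{\left(B,u \right)} = -2$ ($A{\left(B,u \right)} = -2 + \frac{B - B}{2} = -2 + \frac{1}{2} \cdot 0 = -2 + 0 = -2$)
$A{\left(\frac{-4 + 4}{-2 - 7},18 \right)} P{\left(-20 \right)} - 492 = - 2 \cdot 2 \left(-20\right) \frac{1}{-2 - 20} - 492 = - 2 \cdot 2 \left(-20\right) \frac{1}{-22} - 492 = - 2 \cdot 2 \left(-20\right) \left(- \frac{1}{22}\right) - 492 = \left(-2\right) \frac{20}{11} - 492 = - \frac{40}{11} - 492 = - \frac{5452}{11}$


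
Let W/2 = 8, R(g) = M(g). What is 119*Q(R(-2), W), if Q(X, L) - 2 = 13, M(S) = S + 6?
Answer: 1785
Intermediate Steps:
M(S) = 6 + S
R(g) = 6 + g
W = 16 (W = 2*8 = 16)
Q(X, L) = 15 (Q(X, L) = 2 + 13 = 15)
119*Q(R(-2), W) = 119*15 = 1785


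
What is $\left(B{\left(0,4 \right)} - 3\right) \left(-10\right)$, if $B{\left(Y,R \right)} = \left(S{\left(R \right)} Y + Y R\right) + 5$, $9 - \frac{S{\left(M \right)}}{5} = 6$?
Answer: $-20$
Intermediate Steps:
$S{\left(M \right)} = 15$ ($S{\left(M \right)} = 45 - 30 = 15$)
$B{\left(Y,R \right)} = 5 + 15 Y + R Y$ ($B{\left(Y,R \right)} = \left(15 Y + Y R\right) + 5 = \left(15 Y + R Y\right) + 5 = 5 + 15 Y + R Y$)
$\left(B{\left(0,4 \right)} - 3\right) \left(-10\right) = \left(\left(5 + 15 \cdot 0 + 4 \cdot 0\right) - 3\right) \left(-10\right) = \left(\left(5 + 0 + 0\right) - 3\right) \left(-10\right) = \left(5 - 3\right) \left(-10\right) = 2 \left(-10\right) = -20$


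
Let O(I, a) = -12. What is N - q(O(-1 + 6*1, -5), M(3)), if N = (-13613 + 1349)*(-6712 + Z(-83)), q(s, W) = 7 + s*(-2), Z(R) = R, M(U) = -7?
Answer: 83333849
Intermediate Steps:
q(s, W) = 7 - 2*s
N = 83333880 (N = (-13613 + 1349)*(-6712 - 83) = -12264*(-6795) = 83333880)
N - q(O(-1 + 6*1, -5), M(3)) = 83333880 - (7 - 2*(-12)) = 83333880 - (7 + 24) = 83333880 - 1*31 = 83333880 - 31 = 83333849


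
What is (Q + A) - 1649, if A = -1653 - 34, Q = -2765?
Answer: -6101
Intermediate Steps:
A = -1687
(Q + A) - 1649 = (-2765 - 1687) - 1649 = -4452 - 1649 = -6101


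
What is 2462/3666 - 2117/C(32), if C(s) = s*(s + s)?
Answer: -1359373/3753984 ≈ -0.36211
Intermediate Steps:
C(s) = 2*s² (C(s) = s*(2*s) = 2*s²)
2462/3666 - 2117/C(32) = 2462/3666 - 2117/(2*32²) = 2462*(1/3666) - 2117/(2*1024) = 1231/1833 - 2117/2048 = -1359373/3753984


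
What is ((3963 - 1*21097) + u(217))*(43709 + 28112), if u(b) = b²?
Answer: 2151398055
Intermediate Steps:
((3963 - 1*21097) + u(217))*(43709 + 28112) = ((3963 - 1*21097) + 217²)*(43709 + 28112) = ((3963 - 21097) + 47089)*71821 = (-17134 + 47089)*71821 = 29955*71821 = 2151398055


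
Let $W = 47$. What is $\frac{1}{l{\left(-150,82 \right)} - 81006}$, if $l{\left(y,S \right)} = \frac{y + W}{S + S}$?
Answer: $- \frac{164}{13285087} \approx -1.2345 \cdot 10^{-5}$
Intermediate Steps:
$l{\left(y,S \right)} = \frac{47 + y}{2 S}$ ($l{\left(y,S \right)} = \frac{y + 47}{S + S} = \frac{47 + y}{2 S}$)
$\frac{1}{l{\left(-150,82 \right)} - 81006} = \frac{1}{\frac{47 - 150}{2 \cdot 82} - 81006} = \frac{1}{\frac{1}{2} \cdot \frac{1}{82} \left(-103\right) - 81006} = \frac{1}{- \frac{103}{164} - 81006} = \frac{1}{- \frac{13285087}{164}} = - \frac{164}{13285087}$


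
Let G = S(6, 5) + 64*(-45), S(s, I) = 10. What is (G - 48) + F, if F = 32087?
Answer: 29169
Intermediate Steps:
G = -2870 (G = 10 + 64*(-45) = 10 - 2880 = -2870)
(G - 48) + F = (-2870 - 48) + 32087 = -2918 + 32087 = 29169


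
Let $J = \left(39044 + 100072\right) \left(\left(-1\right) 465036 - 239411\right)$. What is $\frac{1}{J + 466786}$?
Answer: $- \frac{1}{97999382066} \approx -1.0204 \cdot 10^{-11}$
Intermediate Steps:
$J = -97999848852$ ($J = 139116 \left(-465036 - 239411\right) = 139116 \left(-704447\right) = -97999848852$)
$\frac{1}{J + 466786} = \frac{1}{-97999848852 + 466786} = \frac{1}{-97999382066} = - \frac{1}{97999382066}$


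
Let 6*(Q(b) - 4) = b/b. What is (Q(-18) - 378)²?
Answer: 5031049/36 ≈ 1.3975e+5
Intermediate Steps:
Q(b) = 25/6 (Q(b) = 4 + (b/b)/6 = 4 + (⅙)*1 = 4 + ⅙ = 25/6)
(Q(-18) - 378)² = (25/6 - 378)² = (-2243/6)² = 5031049/36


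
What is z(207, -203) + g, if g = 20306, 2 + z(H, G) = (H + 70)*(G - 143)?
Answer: -75538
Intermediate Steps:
z(H, G) = -2 + (-143 + G)*(70 + H) (z(H, G) = -2 + (H + 70)*(G - 143) = -2 + (70 + H)*(-143 + G) = -2 + (-143 + G)*(70 + H))
z(207, -203) + g = (-10012 - 143*207 + 70*(-203) - 203*207) + 20306 = (-10012 - 29601 - 14210 - 42021) + 20306 = -95844 + 20306 = -75538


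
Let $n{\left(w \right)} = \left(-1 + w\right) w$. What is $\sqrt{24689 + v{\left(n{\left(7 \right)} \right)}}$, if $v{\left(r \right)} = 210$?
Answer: $\sqrt{24899} \approx 157.79$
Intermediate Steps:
$n{\left(w \right)} = w \left(-1 + w\right)$
$\sqrt{24689 + v{\left(n{\left(7 \right)} \right)}} = \sqrt{24689 + 210} = \sqrt{24899}$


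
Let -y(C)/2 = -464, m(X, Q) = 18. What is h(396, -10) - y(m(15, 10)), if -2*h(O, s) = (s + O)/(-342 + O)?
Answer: -50305/54 ≈ -931.57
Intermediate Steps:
y(C) = 928 (y(C) = -2*(-464) = 928)
h(O, s) = -(O + s)/(2*(-342 + O)) (h(O, s) = -(s + O)/(2*(-342 + O)) = -(O + s)/(2*(-342 + O)))
h(396, -10) - y(m(15, 10)) = (-1*396 - 1*(-10))/(2*(-342 + 396)) - 1*928 = (1/2)*(-396 + 10)/54 - 928 = (1/2)*(1/54)*(-386) - 928 = -193/54 - 928 = -50305/54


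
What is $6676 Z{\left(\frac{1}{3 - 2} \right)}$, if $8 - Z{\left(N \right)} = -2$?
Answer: $66760$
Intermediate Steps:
$Z{\left(N \right)} = 10$ ($Z{\left(N \right)} = 8 - -2 = 8 + 2 = 10$)
$6676 Z{\left(\frac{1}{3 - 2} \right)} = 6676 \cdot 10 = 66760$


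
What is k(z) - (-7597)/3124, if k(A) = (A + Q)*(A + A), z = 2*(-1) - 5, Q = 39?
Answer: -19605/44 ≈ -445.57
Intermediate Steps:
z = -7 (z = -2 - 5 = -7)
k(A) = 2*A*(39 + A) (k(A) = (A + 39)*(A + A) = (39 + A)*(2*A) = 2*A*(39 + A))
k(z) - (-7597)/3124 = 2*(-7)*(39 - 7) - (-7597)/3124 = 2*(-7)*32 - (-7597)/3124 = -448 - 1*(-107/44) = -448 + 107/44 = -19605/44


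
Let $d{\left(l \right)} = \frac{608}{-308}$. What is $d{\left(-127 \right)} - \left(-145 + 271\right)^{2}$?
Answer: $- \frac{1222604}{77} \approx -15878.0$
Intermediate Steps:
$d{\left(l \right)} = - \frac{152}{77}$ ($d{\left(l \right)} = 608 \left(- \frac{1}{308}\right) = - \frac{152}{77}$)
$d{\left(-127 \right)} - \left(-145 + 271\right)^{2} = - \frac{152}{77} - \left(-145 + 271\right)^{2} = - \frac{152}{77} - 126^{2} = - \frac{152}{77} - 15876 = - \frac{1222604}{77}$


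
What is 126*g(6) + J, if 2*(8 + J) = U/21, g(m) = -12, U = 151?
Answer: -63689/42 ≈ -1516.4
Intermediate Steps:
J = -185/42 (J = -8 + (151/21)/2 = -8 + (151*(1/21))/2 = -8 + (1/2)*(151/21) = -8 + 151/42 = -185/42 ≈ -4.4048)
126*g(6) + J = 126*(-12) - 185/42 = -1512 - 185/42 = -63689/42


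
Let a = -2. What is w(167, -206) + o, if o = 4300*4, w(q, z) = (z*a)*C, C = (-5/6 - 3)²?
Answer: 209287/9 ≈ 23254.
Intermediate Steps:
C = 529/36 (C = (-5*⅙ - 3)² = (-⅚ - 3)² = (-23/6)² = 529/36 ≈ 14.694)
w(q, z) = -529*z/18 (w(q, z) = (z*(-2))*(529/36) = -2*z*(529/36) = -529*z/18)
o = 17200
w(167, -206) + o = -529/18*(-206) + 17200 = 54487/9 + 17200 = 209287/9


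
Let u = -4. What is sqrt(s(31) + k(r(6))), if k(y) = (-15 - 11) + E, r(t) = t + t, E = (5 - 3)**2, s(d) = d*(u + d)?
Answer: sqrt(815) ≈ 28.548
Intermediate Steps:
s(d) = d*(-4 + d)
E = 4 (E = 2**2 = 4)
r(t) = 2*t
k(y) = -22 (k(y) = (-15 - 11) + 4 = -26 + 4 = -22)
sqrt(s(31) + k(r(6))) = sqrt(31*(-4 + 31) - 22) = sqrt(31*27 - 22) = sqrt(837 - 22) = sqrt(815)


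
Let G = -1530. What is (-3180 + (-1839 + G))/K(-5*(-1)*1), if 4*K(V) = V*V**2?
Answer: -26196/125 ≈ -209.57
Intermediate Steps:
K(V) = V**3/4 (K(V) = (V*V**2)/4 = V**3/4)
(-3180 + (-1839 + G))/K(-5*(-1)*1) = (-3180 + (-1839 - 1530))/(((-5*(-1)*1)**3/4)) = (-3180 - 3369)/(((5*1)**3/4)) = -6549/((1/4)*5**3) = -6549/((1/4)*125) = -6549/125/4 = -6549*4/125 = -26196/125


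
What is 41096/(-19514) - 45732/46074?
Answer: -21105086/6811273 ≈ -3.0986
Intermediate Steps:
41096/(-19514) - 45732/46074 = 41096*(-1/19514) - 45732*1/46074 = -1868/887 - 7622/7679 = -21105086/6811273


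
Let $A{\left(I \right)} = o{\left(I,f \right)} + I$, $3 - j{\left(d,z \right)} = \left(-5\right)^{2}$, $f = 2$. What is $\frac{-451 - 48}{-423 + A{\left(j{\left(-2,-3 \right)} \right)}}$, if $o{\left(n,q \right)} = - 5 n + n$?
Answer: $\frac{499}{357} \approx 1.3978$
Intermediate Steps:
$o{\left(n,q \right)} = - 4 n$
$j{\left(d,z \right)} = -22$ ($j{\left(d,z \right)} = 3 - \left(-5\right)^{2} = 3 - 25 = -22$)
$A{\left(I \right)} = - 3 I$ ($A{\left(I \right)} = - 4 I + I = - 3 I$)
$\frac{-451 - 48}{-423 + A{\left(j{\left(-2,-3 \right)} \right)}} = \frac{-451 - 48}{-423 - -66} = - \frac{499}{-423 + 66} = - \frac{499}{-357} = \left(-499\right) \left(- \frac{1}{357}\right) = \frac{499}{357}$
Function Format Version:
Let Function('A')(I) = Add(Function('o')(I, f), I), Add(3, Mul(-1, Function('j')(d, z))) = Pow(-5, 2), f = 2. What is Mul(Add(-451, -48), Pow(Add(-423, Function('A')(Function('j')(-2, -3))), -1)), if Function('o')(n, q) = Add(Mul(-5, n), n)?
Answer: Rational(499, 357) ≈ 1.3978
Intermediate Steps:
Function('o')(n, q) = Mul(-4, n)
Function('j')(d, z) = -22 (Function('j')(d, z) = Add(3, Mul(-1, Pow(-5, 2))) = Add(3, Mul(-1, 25)) = Add(3, -25) = -22)
Function('A')(I) = Mul(-3, I) (Function('A')(I) = Add(Mul(-4, I), I) = Mul(-3, I))
Mul(Add(-451, -48), Pow(Add(-423, Function('A')(Function('j')(-2, -3))), -1)) = Mul(Add(-451, -48), Pow(Add(-423, Mul(-3, -22)), -1)) = Mul(-499, Pow(Add(-423, 66), -1)) = Mul(-499, Pow(-357, -1)) = Mul(-499, Rational(-1, 357)) = Rational(499, 357)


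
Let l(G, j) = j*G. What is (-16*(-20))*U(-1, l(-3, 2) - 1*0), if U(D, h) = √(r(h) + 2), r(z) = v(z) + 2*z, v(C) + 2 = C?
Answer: 960*I*√2 ≈ 1357.6*I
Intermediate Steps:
l(G, j) = G*j
v(C) = -2 + C
r(z) = -2 + 3*z (r(z) = (-2 + z) + 2*z = -2 + 3*z)
U(D, h) = √3*√h (U(D, h) = √((-2 + 3*h) + 2) = √(3*h) = √3*√h)
(-16*(-20))*U(-1, l(-3, 2) - 1*0) = (-16*(-20))*(√3*√(-3*2 - 1*0)) = 320*(√3*√(-6 + 0)) = 320*(√3*√(-6)) = 320*(√3*(I*√6)) = 320*(3*I*√2) = 960*I*√2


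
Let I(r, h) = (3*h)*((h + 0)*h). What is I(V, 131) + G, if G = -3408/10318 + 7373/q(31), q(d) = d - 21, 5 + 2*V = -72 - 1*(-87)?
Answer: 347975064337/51590 ≈ 6.7450e+6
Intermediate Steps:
V = 5 (V = -5/2 + (-72 - 1*(-87))/2 = -5/2 + (-72 + 87)/2 = -5/2 + (1/2)*15 = -5/2 + 15/2 = 5)
q(d) = -21 + d
I(r, h) = 3*h**3 (I(r, h) = (3*h)*(h*h) = (3*h)*h**2 = 3*h**3)
G = 38020267/51590 (G = -3408/10318 + 7373/(-21 + 31) = -3408*1/10318 + 7373/10 = -1704/5159 + 7373*(1/10) = -1704/5159 + 7373/10 = 38020267/51590 ≈ 736.97)
I(V, 131) + G = 3*131**3 + 38020267/51590 = 3*2248091 + 38020267/51590 = 6744273 + 38020267/51590 = 347975064337/51590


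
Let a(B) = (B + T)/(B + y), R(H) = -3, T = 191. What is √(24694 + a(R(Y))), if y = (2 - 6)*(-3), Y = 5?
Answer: √222434/3 ≈ 157.21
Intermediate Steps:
y = 12 (y = -4*(-3) = 12)
a(B) = (191 + B)/(12 + B) (a(B) = (B + 191)/(B + 12) = (191 + B)/(12 + B))
√(24694 + a(R(Y))) = √(24694 + (191 - 3)/(12 - 3)) = √(24694 + 188/9) = √(222434/9) = √222434/3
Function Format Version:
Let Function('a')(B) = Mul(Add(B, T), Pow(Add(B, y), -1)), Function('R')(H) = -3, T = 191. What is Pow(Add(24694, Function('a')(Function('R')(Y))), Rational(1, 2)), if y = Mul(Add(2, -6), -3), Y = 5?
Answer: Mul(Rational(1, 3), Pow(222434, Rational(1, 2))) ≈ 157.21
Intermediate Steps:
y = 12 (y = Mul(-4, -3) = 12)
Function('a')(B) = Mul(Pow(Add(12, B), -1), Add(191, B)) (Function('a')(B) = Mul(Add(B, 191), Pow(Add(B, 12), -1)) = Mul(Add(191, B), Pow(Add(12, B), -1)) = Mul(Pow(Add(12, B), -1), Add(191, B)))
Pow(Add(24694, Function('a')(Function('R')(Y))), Rational(1, 2)) = Pow(Add(24694, Mul(Pow(Add(12, -3), -1), Add(191, -3))), Rational(1, 2)) = Pow(Add(24694, Mul(Pow(9, -1), 188)), Rational(1, 2)) = Pow(Add(24694, Mul(Rational(1, 9), 188)), Rational(1, 2)) = Pow(Add(24694, Rational(188, 9)), Rational(1, 2)) = Pow(Rational(222434, 9), Rational(1, 2)) = Mul(Rational(1, 3), Pow(222434, Rational(1, 2)))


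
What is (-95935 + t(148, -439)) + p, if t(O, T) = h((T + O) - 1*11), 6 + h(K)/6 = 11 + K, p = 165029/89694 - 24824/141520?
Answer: -1336583093587/13678335 ≈ -97715.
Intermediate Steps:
p = 22767608/13678335 (p = 165029*(1/89694) - 24824*1/141520 = 165029/89694 - 107/610 = 22767608/13678335 ≈ 1.6645)
h(K) = 30 + 6*K (h(K) = -36 + 6*(11 + K) = -36 + (66 + 6*K) = 30 + 6*K)
t(O, T) = -36 + 6*O + 6*T (t(O, T) = 30 + 6*((T + O) - 1*11) = 30 + 6*((O + T) - 11) = 30 + 6*(-11 + O + T) = 30 + (-66 + 6*O + 6*T) = -36 + 6*O + 6*T)
(-95935 + t(148, -439)) + p = (-95935 + (-36 + 6*148 + 6*(-439))) + 22767608/13678335 = (-95935 + (-36 + 888 - 2634)) + 22767608/13678335 = (-95935 - 1782) + 22767608/13678335 = -97717 + 22767608/13678335 = -1336583093587/13678335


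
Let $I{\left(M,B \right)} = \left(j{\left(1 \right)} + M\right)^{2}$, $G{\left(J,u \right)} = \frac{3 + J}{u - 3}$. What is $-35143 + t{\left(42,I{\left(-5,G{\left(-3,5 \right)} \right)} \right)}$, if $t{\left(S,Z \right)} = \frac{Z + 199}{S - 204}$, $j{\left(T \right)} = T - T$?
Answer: $- \frac{2846695}{81} \approx -35144.0$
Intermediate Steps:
$G{\left(J,u \right)} = \frac{3 + J}{-3 + u}$
$j{\left(T \right)} = 0$
$I{\left(M,B \right)} = M^{2}$ ($I{\left(M,B \right)} = \left(0 + M\right)^{2} = M^{2}$)
$t{\left(S,Z \right)} = \frac{199 + Z}{-204 + S}$
$-35143 + t{\left(42,I{\left(-5,G{\left(-3,5 \right)} \right)} \right)} = -35143 + \frac{199 + \left(-5\right)^{2}}{-204 + 42} = -35143 + \frac{199 + 25}{-162} = -35143 - \frac{112}{81} = - \frac{2846695}{81}$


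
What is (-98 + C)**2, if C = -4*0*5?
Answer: 9604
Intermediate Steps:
C = 0 (C = 0*5 = 0)
(-98 + C)**2 = (-98 + 0)**2 = (-98)**2 = 9604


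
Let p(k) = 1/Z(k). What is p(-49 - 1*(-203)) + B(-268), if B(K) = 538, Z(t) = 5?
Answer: 2691/5 ≈ 538.20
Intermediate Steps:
p(k) = ⅕ (p(k) = 1/5 = ⅕)
p(-49 - 1*(-203)) + B(-268) = ⅕ + 538 = 2691/5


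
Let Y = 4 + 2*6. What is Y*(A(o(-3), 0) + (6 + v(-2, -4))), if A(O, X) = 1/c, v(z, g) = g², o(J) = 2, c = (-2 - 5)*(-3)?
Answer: 7408/21 ≈ 352.76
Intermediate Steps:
c = 21 (c = -7*(-3) = 21)
Y = 16 (Y = 4 + 12 = 16)
A(O, X) = 1/21
Y*(A(o(-3), 0) + (6 + v(-2, -4))) = 16*(1/21 + (6 + (-4)²)) = 16*(1/21 + (6 + 16)) = 16*(1/21 + 22) = 16*(463/21) = 7408/21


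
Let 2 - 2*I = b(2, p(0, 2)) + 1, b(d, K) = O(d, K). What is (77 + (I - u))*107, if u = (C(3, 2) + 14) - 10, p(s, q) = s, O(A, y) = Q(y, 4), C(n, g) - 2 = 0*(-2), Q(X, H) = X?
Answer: 15301/2 ≈ 7650.5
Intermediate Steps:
C(n, g) = 2 (C(n, g) = 2 + 0*(-2) = 2 + 0 = 2)
O(A, y) = y
u = 6 (u = (2 + 14) - 10 = 16 - 10 = 6)
b(d, K) = K
I = ½ (I = 1 - (0 + 1)/2 = 1 - ½*1 = 1 - ½ = ½ ≈ 0.50000)
(77 + (I - u))*107 = (77 + (½ - 1*6))*107 = (77 + (½ - 6))*107 = (77 - 11/2)*107 = (143/2)*107 = 15301/2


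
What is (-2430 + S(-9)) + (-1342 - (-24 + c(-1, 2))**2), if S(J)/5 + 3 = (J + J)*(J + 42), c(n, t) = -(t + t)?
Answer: -7541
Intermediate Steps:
c(n, t) = -2*t
S(J) = -15 + 10*J*(42 + J) (S(J) = -15 + 5*((J + J)*(J + 42)) = -15 + 5*((2*J)*(42 + J)) = -15 + 5*(2*J*(42 + J)) = -15 + 10*J*(42 + J))
(-2430 + S(-9)) + (-1342 - (-24 + c(-1, 2))**2) = (-2430 + (-15 + 10*(-9)**2 + 420*(-9))) + (-1342 - (-24 - 2*2)**2) = (-2430 + (-15 + 10*81 - 3780)) + (-1342 - (-24 - 4)**2) = (-2430 + (-15 + 810 - 3780)) + (-1342 - 1*(-28)**2) = (-2430 - 2985) + (-1342 - 1*784) = -5415 + (-1342 - 784) = -5415 - 2126 = -7541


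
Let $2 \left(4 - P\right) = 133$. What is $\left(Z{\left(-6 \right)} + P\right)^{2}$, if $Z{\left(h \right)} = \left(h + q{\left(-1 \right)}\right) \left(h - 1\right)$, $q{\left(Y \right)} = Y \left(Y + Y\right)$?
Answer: $\frac{4761}{4} \approx 1190.3$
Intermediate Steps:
$q{\left(Y \right)} = 2 Y^{2}$ ($q{\left(Y \right)} = Y 2 Y = 2 Y^{2}$)
$P = - \frac{125}{2}$ ($P = 4 - \frac{133}{2} = - \frac{125}{2} \approx -62.5$)
$Z{\left(h \right)} = \left(-1 + h\right) \left(2 + h\right)$ ($Z{\left(h \right)} = \left(h + 2 \left(-1\right)^{2}\right) \left(h - 1\right) = \left(h + 2 \cdot 1\right) \left(-1 + h\right) = \left(h + 2\right) \left(-1 + h\right) = \left(2 + h\right) \left(-1 + h\right) = \left(-1 + h\right) \left(2 + h\right)$)
$\left(Z{\left(-6 \right)} + P\right)^{2} = \left(\left(-2 - 6 + \left(-6\right)^{2}\right) - \frac{125}{2}\right)^{2} = \left(\left(-2 - 6 + 36\right) - \frac{125}{2}\right)^{2} = \left(28 - \frac{125}{2}\right)^{2} = \left(- \frac{69}{2}\right)^{2} = \frac{4761}{4}$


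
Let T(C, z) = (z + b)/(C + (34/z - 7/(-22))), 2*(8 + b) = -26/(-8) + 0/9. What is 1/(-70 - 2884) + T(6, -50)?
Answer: -26170161/2617244 ≈ -9.9991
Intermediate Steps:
b = -51/8 (b = -8 + (-26/(-8) + 0/9)/2 = -8 + (-26*(-1/8) + 0*(1/9))/2 = -8 + (13/4 + 0)/2 = -8 + (1/2)*(13/4) = -8 + 13/8 = -51/8 ≈ -6.3750)
T(C, z) = (-51/8 + z)/(7/22 + C + 34/z) (T(C, z) = (z - 51/8)/(C + (34/z - 7/(-22))) = (-51/8 + z)/(C + (34/z - 7*(-1/22))) = (-51/8 + z)/(C + (34/z + 7/22)) = (-51/8 + z)/(C + (7/22 + 34/z)) = (-51/8 + z)/(7/22 + C + 34/z))
1/(-70 - 2884) + T(6, -50) = 1/(-70 - 2884) + (11/4)*(-50)*(-51 + 8*(-50))/(748 + 7*(-50) + 22*6*(-50)) = 1/(-2954) + (11/4)*(-50)*(-51 - 400)/(748 - 350 - 6600) = -1/2954 + (11/4)*(-50)*(-451)/(-6202) = -1/2954 + (11/4)*(-50)*(-1/6202)*(-451) = -1/2954 - 124025/12404 = -26170161/2617244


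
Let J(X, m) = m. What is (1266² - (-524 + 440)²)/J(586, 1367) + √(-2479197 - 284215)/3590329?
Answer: 1595700/1367 + 2*I*√690853/3590329 ≈ 1167.3 + 0.00046301*I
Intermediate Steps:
(1266² - (-524 + 440)²)/J(586, 1367) + √(-2479197 - 284215)/3590329 = (1266² - (-524 + 440)²)/1367 + √(-2479197 - 284215)/3590329 = (1602756 - 1*(-84)²)*(1/1367) + √(-2763412)*(1/3590329) = (1602756 - 1*7056)*(1/1367) + (2*I*√690853)*(1/3590329) = (1602756 - 7056)*(1/1367) + 2*I*√690853/3590329 = 1595700*(1/1367) + 2*I*√690853/3590329 = 1595700/1367 + 2*I*√690853/3590329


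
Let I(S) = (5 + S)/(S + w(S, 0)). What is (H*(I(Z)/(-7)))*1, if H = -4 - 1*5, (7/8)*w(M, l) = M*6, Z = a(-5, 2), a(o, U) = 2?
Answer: 63/110 ≈ 0.57273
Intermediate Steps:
Z = 2
w(M, l) = 48*M/7 (w(M, l) = 8*(M*6)/7 = 8*(6*M)/7 = 48*M/7)
I(S) = 7*(5 + S)/(55*S) (I(S) = (5 + S)/(S + 48*S/7) = (5 + S)/((55*S/7)) = (5 + S)*(7/(55*S)) = 7*(5 + S)/(55*S))
H = -9 (H = -4 - 5 = -9)
(H*(I(Z)/(-7)))*1 = -9*(7/55)*(5 + 2)/2/(-7)*1 = -9*(7/55)*(1/2)*7*(-1)/7*1 = -441*(-1)/(110*7)*1 = -9*(-7/110)*1 = (63/110)*1 = 63/110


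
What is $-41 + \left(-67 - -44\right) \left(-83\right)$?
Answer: $1868$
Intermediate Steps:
$-41 + \left(-67 - -44\right) \left(-83\right) = -41 + \left(-67 + 44\right) \left(-83\right) = -41 - -1909 = -41 + 1909 = 1868$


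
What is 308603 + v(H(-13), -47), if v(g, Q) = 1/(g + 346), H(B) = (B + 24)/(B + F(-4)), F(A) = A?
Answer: 1811808230/5871 ≈ 3.0860e+5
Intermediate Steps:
H(B) = (24 + B)/(-4 + B) (H(B) = (B + 24)/(B - 4) = (24 + B)/(-4 + B))
v(g, Q) = 1/(346 + g)
308603 + v(H(-13), -47) = 308603 + 1/(346 + (24 - 13)/(-4 - 13)) = 308603 + 1/(346 + 11/(-17)) = 308603 + 1/(346 - 1/17*11) = 308603 + 1/(346 - 11/17) = 308603 + 1/(5871/17) = 308603 + 17/5871 = 1811808230/5871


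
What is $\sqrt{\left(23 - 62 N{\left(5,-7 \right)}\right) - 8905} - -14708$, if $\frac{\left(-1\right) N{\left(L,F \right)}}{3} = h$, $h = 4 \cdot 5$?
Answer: $14708 + i \sqrt{5162} \approx 14708.0 + 71.847 i$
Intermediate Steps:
$h = 20$
$N{\left(L,F \right)} = -60$ ($N{\left(L,F \right)} = \left(-3\right) 20 = -60$)
$\sqrt{\left(23 - 62 N{\left(5,-7 \right)}\right) - 8905} - -14708 = \sqrt{\left(23 - -3720\right) - 8905} - -14708 = \sqrt{\left(23 + 3720\right) - 8905} + 14708 = \sqrt{3743 - 8905} + 14708 = \sqrt{-5162} + 14708 = i \sqrt{5162} + 14708 = 14708 + i \sqrt{5162}$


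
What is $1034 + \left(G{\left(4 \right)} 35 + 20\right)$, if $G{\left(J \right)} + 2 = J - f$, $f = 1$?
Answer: $1089$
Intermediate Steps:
$G{\left(J \right)} = -3 + J$ ($G{\left(J \right)} = -2 + \left(J - 1\right) = -2 + \left(-1 + J\right) = -3 + J$)
$1034 + \left(G{\left(4 \right)} 35 + 20\right) = 1034 + \left(\left(-3 + 4\right) 35 + 20\right) = 1034 + \left(1 \cdot 35 + 20\right) = 1034 + \left(35 + 20\right) = 1034 + 55 = 1089$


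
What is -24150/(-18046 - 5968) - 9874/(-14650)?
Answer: 147727934/87951275 ≈ 1.6797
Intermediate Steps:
-24150/(-18046 - 5968) - 9874/(-14650) = -24150/(-24014) - 9874*(-1/14650) = -24150*(-1/24014) + 4937/7325 = 12075/12007 + 4937/7325 = 147727934/87951275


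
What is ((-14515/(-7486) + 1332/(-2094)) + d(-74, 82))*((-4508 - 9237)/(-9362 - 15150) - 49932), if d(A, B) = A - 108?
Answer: 577802459524041295/64040394368 ≈ 9.0225e+6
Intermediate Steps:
d(A, B) = -108 + A
((-14515/(-7486) + 1332/(-2094)) + d(-74, 82))*((-4508 - 9237)/(-9362 - 15150) - 49932) = ((-14515/(-7486) + 1332/(-2094)) + (-108 - 74))*((-4508 - 9237)/(-9362 - 15150) - 49932) = ((-14515*(-1/7486) + 1332*(-1/2094)) - 182)*(-13745/(-24512) - 49932) = ((14515/7486 - 222/349) - 182)*(-13745*(-1/24512) - 49932) = (3403843/2612614 - 182)*(13745/24512 - 49932) = -472091905/2612614*(-1223919439/24512) = 577802459524041295/64040394368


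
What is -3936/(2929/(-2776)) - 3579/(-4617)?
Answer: 16819125401/4507731 ≈ 3731.2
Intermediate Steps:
-3936/(2929/(-2776)) - 3579/(-4617) = -3936/(2929*(-1/2776)) - 3579*(-1/4617) = -3936/(-2929/2776) + 1193/1539 = -3936*(-2776/2929) + 1193/1539 = 10926336/2929 + 1193/1539 = 16819125401/4507731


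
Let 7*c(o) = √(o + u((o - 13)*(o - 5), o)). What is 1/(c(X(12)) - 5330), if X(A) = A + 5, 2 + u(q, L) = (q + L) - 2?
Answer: -10045/53539847 - 7*√78/1392036022 ≈ -0.00018766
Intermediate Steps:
u(q, L) = -4 + L + q (u(q, L) = -2 + ((q + L) - 2) = -2 + ((L + q) - 2) = -2 + (-2 + L + q) = -4 + L + q)
X(A) = 5 + A
c(o) = √(-4 + 2*o + (-13 + o)*(-5 + o))/7 (c(o) = √(o + (-4 + o + (o - 13)*(o - 5)))/7 = √(o + (-4 + o + (-13 + o)*(-5 + o)))/7 = √(-4 + 2*o + (-13 + o)*(-5 + o))/7)
1/(c(X(12)) - 5330) = 1/(√(61 + (5 + 12)² - 16*(5 + 12))/7 - 5330) = 1/(√(61 + 17² - 16*17)/7 - 5330) = 1/(√(61 + 289 - 272)/7 - 5330) = 1/(√78/7 - 5330) = 1/(-5330 + √78/7)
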